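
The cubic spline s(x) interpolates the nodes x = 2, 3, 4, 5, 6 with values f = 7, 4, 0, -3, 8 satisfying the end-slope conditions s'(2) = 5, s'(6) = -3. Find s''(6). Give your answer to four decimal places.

-61.4643

Write m_i for s''(x_i). With h_i = 1, 1, 1, 1 and divided differences Δ_i = -3, -4, -3, 11, the continuity of s' gives the tridiagonal system
  1·m_0 + 4·m_1 + 1·m_2 = 6(Δ_1 - Δ_0) = -6
  1·m_1 + 4·m_2 + 1·m_3 = 6(Δ_2 - Δ_1) = 6
  1·m_2 + 4·m_3 + 1·m_4 = 6(Δ_3 - Δ_2) = 84
Clamped end conditions give two more equations: 2h_0·m_0 + h_0·m_1 = 6(Δ_0 - s'(2)) = -48 and h_3·m_3 + 2h_3·m_4 = 6(s'(6) - Δ_3) = -84.
Solving: m_0 = -785/28, m_1 = 113/14, m_2 = -41/4, m_3 = 545/14, m_4 = -1721/28.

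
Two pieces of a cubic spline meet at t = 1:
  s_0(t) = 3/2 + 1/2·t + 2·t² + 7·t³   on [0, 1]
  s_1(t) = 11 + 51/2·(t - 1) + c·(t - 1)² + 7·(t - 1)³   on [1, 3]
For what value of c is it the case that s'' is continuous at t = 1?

23

s_0''(t) = 4 + 42·t, so s_0''(1) = 46. On the right, s_1''(1) = 2c, so c = 23.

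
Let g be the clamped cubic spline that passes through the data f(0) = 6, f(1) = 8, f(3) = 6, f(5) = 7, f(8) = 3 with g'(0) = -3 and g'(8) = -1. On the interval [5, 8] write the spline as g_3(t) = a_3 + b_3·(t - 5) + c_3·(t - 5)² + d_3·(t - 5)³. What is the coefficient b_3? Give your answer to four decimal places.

0.1769

With m_i denoting the second derivative at x_i, h_i = 1, 2, 2, 3, and Δ_i = (y_(i+1) − y_i)/h_i = 2, -1, 1/2, -4/3:
  1·m_0 + 6·m_1 + 2·m_2 = 6(Δ_1 - Δ_0) = -18
  2·m_1 + 8·m_2 + 2·m_3 = 6(Δ_2 - Δ_1) = 9
  2·m_2 + 10·m_3 + 3·m_4 = 6(Δ_3 - Δ_2) = -11
Clamped end conditions give two more equations: 2h_0·m_0 + h_0·m_1 = 6(Δ_0 - g'(0)) = 30 and h_3·m_3 + 2h_3·m_4 = 6(g'(8) - Δ_3) = 2.
Solving the tridiagonal system: m_0 = 3951/212, m_1 = -771/106, m_2 = 1485/424, m_3 = -237/106, m_4 = 923/636.
On [5, 8], with g_3(t) = a_3 + b_3·(t - 5) + c_3·(t - 5)² + d_3·(t - 5)³: c_3 = m_3/2 = -237/212, d_3 = (m_4 - m_3)/(6h_3) = 2345/11448, b_3 = Δ_3 - h_3(2m_3 + m_4)/6 = 75/424.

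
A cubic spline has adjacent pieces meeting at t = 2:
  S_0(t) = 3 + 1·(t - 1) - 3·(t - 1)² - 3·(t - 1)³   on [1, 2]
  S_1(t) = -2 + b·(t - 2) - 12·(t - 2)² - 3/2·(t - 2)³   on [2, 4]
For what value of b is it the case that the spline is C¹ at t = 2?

S_0'(t) = 1 - 6·(t - 1) - 9·(t - 1)², so S_0'(2) = -14. On the right, S_1'(2) = b, so b = -14.

-14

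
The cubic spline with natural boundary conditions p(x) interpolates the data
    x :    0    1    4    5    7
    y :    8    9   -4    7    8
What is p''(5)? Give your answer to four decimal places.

Write M_i for p''(x_i). With h_i = 1, 3, 1, 2 and divided differences Δ_i = 1, -13/3, 11, 1/2, the continuity of p' gives the tridiagonal system
  1·M_0 + 8·M_1 + 3·M_2 = 6(Δ_1 - Δ_0) = -32
  3·M_1 + 8·M_2 + 1·M_3 = 6(Δ_2 - Δ_1) = 92
  1·M_2 + 6·M_3 + 2·M_4 = 6(Δ_3 - Δ_2) = -63
Natural end conditions: M_0 = M_4 = 0.
Solving: M_0 = 0, M_1 = -3349/322, M_2 = 2748/161, M_3 = -4297/322, M_4 = 0.

-13.3447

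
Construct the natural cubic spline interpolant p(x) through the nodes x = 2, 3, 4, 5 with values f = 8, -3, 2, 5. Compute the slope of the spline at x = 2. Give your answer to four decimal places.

Write σ_i for p''(x_i). With h_i = 1, 1, 1 and divided differences Δ_i = -11, 5, 3, the continuity of p' gives the tridiagonal system
  1·σ_0 + 4·σ_1 + 1·σ_2 = 6(Δ_1 - Δ_0) = 96
  1·σ_1 + 4·σ_2 + 1·σ_3 = 6(Δ_2 - Δ_1) = -12
Natural end conditions: σ_0 = σ_3 = 0.
Solving: σ_0 = 0, σ_1 = 132/5, σ_2 = -48/5, σ_3 = 0.
On [2, 3], p'(x) = b_0 + 2c_0·(x - 2) + 3d_0·(x - 2)² with b_0 = Δ_0 - h_0(2σ_0 + σ_1)/6 = -77/5, c_0 = σ_0/2 = 0, d_0 = (σ_1 - σ_0)/(6h_0) = 22/5. So p'(2) = -77/5.

-15.4000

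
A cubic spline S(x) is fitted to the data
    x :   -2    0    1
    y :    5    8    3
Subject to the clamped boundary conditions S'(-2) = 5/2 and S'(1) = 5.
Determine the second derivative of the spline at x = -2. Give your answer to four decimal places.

5.8333

Let M_i = S''(x_i). Step sizes h_i = 2, 1; slopes of the chords Δ_i = (y_(i+1) - y_i)/h_i = 3/2, -5.
  2·M_0 + 6·M_1 + 1·M_2 = 6(Δ_1 - Δ_0) = -39
Clamped end conditions give two more equations: 2h_0·M_0 + h_0·M_1 = 6(Δ_0 - S'(-2)) = -6 and h_1·M_1 + 2h_1·M_2 = 6(S'(1) - Δ_1) = 60.
Solving: M_0 = 35/6, M_1 = -44/3, M_2 = 112/3.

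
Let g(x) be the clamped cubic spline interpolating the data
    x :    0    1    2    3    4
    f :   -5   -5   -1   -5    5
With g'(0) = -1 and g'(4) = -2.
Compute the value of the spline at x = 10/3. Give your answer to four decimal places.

Write σ_i for g''(x_i). With h_i = 1, 1, 1, 1 and divided differences Δ_i = 0, 4, -4, 10, the continuity of g' gives the tridiagonal system
  1·σ_0 + 4·σ_1 + 1·σ_2 = 6(Δ_1 - Δ_0) = 24
  1·σ_1 + 4·σ_2 + 1·σ_3 = 6(Δ_2 - Δ_1) = -48
  1·σ_2 + 4·σ_3 + 1·σ_4 = 6(Δ_3 - Δ_2) = 84
Clamped end conditions give two more equations: 2h_0·σ_0 + h_0·σ_1 = 6(Δ_0 - g'(0)) = 6 and h_3·σ_3 + 2h_3·σ_4 = 6(g'(4) - Δ_3) = -72.
Solving the tridiagonal system: σ_0 = -103/28, σ_1 = 187/14, σ_2 = -103/4, σ_3 = 583/14, σ_4 = -1591/28.
On [3, 4], g(x) = -5 + 313/56·(x - 3) + 583/28·(x - 3)² - 919/56·(x - 3)³.
With (x - 3) = 1/3: g(10/3) = -541/378.

-1.4312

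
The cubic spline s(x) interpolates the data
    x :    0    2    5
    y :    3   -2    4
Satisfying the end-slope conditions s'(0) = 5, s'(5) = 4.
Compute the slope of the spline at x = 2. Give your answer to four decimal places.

-3.3500

With m_i denoting the second derivative at x_i, h_i = 2, 3, and Δ_i = (y_(i+1) − y_i)/h_i = -5/2, 2:
  2·m_0 + 10·m_1 + 3·m_2 = 6(Δ_1 - Δ_0) = 27
Clamped end conditions give two more equations: 2h_0·m_0 + h_0·m_1 = 6(Δ_0 - s'(0)) = -45 and h_1·m_1 + 2h_1·m_2 = 6(s'(5) - Δ_1) = 12.
Hence m_0 = -283/20, m_1 = 29/5, m_2 = -9/10.
On [2, 5], s'(x) = b_1 + 2c_1·(x - 2) + 3d_1·(x - 2)² with b_1 = Δ_1 - h_1(2m_1 + m_2)/6 = -67/20, c_1 = m_1/2 = 29/10, d_1 = (m_2 - m_1)/(6h_1) = -67/180. So s'(2) = -67/20.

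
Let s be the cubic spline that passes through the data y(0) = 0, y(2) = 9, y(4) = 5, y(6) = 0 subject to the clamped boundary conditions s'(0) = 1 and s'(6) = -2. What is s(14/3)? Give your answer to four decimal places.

2.9630

Put m_i = s'' at the i-th knot. Here h = (2, 2, 2) and Δ = (9/2, -2, -5/2), so the interior equations h_(i-1)·m_(i-1) + 2(h_(i-1)+h_i)·m_i + h_i·m_(i+1) = 6(Δ_i − Δ_(i-1)) read
  2·m_0 + 8·m_1 + 2·m_2 = 6(Δ_1 - Δ_0) = -39
  2·m_1 + 8·m_2 + 2·m_3 = 6(Δ_2 - Δ_1) = -3
Clamped end conditions give two more equations: 2h_0·m_0 + h_0·m_1 = 6(Δ_0 - s'(0)) = 21 and h_2·m_2 + 2h_2·m_3 = 6(s'(6) - Δ_2) = 3.
Hence m_0 = 9, m_1 = -15/2, m_2 = 3/2, m_3 = 0.
On [4, 6], s(x) = 5 - 7/2·(x - 4) + 3/4·(x - 4)² - 1/8·(x - 4)³.
With (x - 4) = 2/3: s(14/3) = 80/27.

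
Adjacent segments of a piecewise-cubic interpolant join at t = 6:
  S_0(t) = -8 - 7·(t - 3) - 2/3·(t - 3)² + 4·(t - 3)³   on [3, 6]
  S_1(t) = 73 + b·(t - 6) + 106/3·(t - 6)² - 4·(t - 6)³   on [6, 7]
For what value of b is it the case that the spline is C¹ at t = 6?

S_0'(t) = -7 - 4/3·(t - 3) + 12·(t - 3)², so S_0'(6) = 97. On the right, S_1'(6) = b, so b = 97.

97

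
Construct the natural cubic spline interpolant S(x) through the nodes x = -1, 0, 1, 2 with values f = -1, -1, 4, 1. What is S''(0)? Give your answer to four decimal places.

11.2000

Put M_i = S'' at the i-th knot. Here h = (1, 1, 1) and Δ = (0, 5, -3), so the interior equations h_(i-1)·M_(i-1) + 2(h_(i-1)+h_i)·M_i + h_i·M_(i+1) = 6(Δ_i − Δ_(i-1)) read
  1·M_0 + 4·M_1 + 1·M_2 = 6(Δ_1 - Δ_0) = 30
  1·M_1 + 4·M_2 + 1·M_3 = 6(Δ_2 - Δ_1) = -48
Natural end conditions: M_0 = M_3 = 0.
Solving: M_0 = 0, M_1 = 56/5, M_2 = -74/5, M_3 = 0.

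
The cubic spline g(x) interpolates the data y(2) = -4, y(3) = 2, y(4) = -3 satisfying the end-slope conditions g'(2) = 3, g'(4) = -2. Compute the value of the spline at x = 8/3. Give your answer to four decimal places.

Write M_i for g''(x_i). With h_i = 1, 1 and divided differences Δ_i = 6, -5, the continuity of g' gives the tridiagonal system
  1·M_0 + 4·M_1 + 1·M_2 = 6(Δ_1 - Δ_0) = -66
Clamped end conditions give two more equations: 2h_0·M_0 + h_0·M_1 = 6(Δ_0 - g'(2)) = 18 and h_1·M_1 + 2h_1·M_2 = 6(g'(4) - Δ_1) = 18.
Solving the tridiagonal system: M_0 = 23, M_1 = -28, M_2 = 23.
On [2, 3], g(x) = -4 + 3·(x - 2) + 23/2·(x - 2)² - 17/2·(x - 2)³.
With (x - 2) = 2/3: g(8/3) = 16/27.

0.5926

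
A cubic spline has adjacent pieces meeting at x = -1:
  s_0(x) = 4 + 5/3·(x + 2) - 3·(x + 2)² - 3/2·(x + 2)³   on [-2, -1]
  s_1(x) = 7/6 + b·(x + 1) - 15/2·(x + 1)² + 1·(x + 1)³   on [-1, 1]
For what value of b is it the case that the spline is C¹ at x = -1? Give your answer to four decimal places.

s_0'(x) = 5/3 - 6·(x + 2) - 9/2·(x + 2)², so s_0'(-1) = -53/6. On the right, s_1'(-1) = b, so b = -53/6.

-8.8333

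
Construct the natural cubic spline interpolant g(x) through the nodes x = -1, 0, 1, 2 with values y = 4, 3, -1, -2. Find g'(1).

-3

Put M_i = g'' at the i-th knot. Here h = (1, 1, 1) and Δ = (-1, -4, -1), so the interior equations h_(i-1)·M_(i-1) + 2(h_(i-1)+h_i)·M_i + h_i·M_(i+1) = 6(Δ_i − Δ_(i-1)) read
  1·M_0 + 4·M_1 + 1·M_2 = 6(Δ_1 - Δ_0) = -18
  1·M_1 + 4·M_2 + 1·M_3 = 6(Δ_2 - Δ_1) = 18
Natural end conditions: M_0 = M_3 = 0.
Solving the tridiagonal system: M_0 = 0, M_1 = -6, M_2 = 6, M_3 = 0.
On [1, 2], g'(x) = b_2 + 2c_2·(x - 1) + 3d_2·(x - 1)² with b_2 = Δ_2 - h_2(2M_2 + M_3)/6 = -3, c_2 = M_2/2 = 3, d_2 = (M_3 - M_2)/(6h_2) = -1. So g'(1) = -3.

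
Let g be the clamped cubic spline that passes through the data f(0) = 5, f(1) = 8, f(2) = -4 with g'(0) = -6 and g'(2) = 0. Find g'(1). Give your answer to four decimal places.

-5.2500

Let M_i = g''(x_i). Step sizes h_i = 1, 1; slopes of the chords Δ_i = (y_(i+1) - y_i)/h_i = 3, -12.
  1·M_0 + 4·M_1 + 1·M_2 = 6(Δ_1 - Δ_0) = -90
Clamped end conditions give two more equations: 2h_0·M_0 + h_0·M_1 = 6(Δ_0 - g'(0)) = 54 and h_1·M_1 + 2h_1·M_2 = 6(g'(2) - Δ_1) = 72.
Solving the tridiagonal system: M_0 = 105/2, M_1 = -51, M_2 = 123/2.
On [1, 2], g'(x) = b_1 + 2c_1·(x - 1) + 3d_1·(x - 1)² with b_1 = Δ_1 - h_1(2M_1 + M_2)/6 = -21/4, c_1 = M_1/2 = -51/2, d_1 = (M_2 - M_1)/(6h_1) = 75/4. So g'(1) = -21/4.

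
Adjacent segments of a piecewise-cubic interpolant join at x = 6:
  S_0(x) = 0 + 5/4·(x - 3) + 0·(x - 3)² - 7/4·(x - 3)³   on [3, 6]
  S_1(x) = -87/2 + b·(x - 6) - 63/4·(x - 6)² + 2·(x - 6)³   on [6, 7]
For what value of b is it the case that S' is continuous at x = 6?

S_0'(x) = 5/4 + 0·(x - 3) - 21/4·(x - 3)², so S_0'(6) = -46. On the right, S_1'(6) = b, so b = -46.

-46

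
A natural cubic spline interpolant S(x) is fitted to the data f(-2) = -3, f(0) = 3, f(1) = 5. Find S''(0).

-1

Let m_i = S''(x_i). Step sizes h_i = 2, 1; slopes of the chords Δ_i = (y_(i+1) - y_i)/h_i = 3, 2.
  2·m_0 + 6·m_1 + 1·m_2 = 6(Δ_1 - Δ_0) = -6
Natural end conditions: m_0 = m_2 = 0.
Solving the tridiagonal system: m_0 = 0, m_1 = -1, m_2 = 0.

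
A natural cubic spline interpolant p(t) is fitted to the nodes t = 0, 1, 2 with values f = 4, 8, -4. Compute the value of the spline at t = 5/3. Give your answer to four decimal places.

1.1852

Put M_i = p'' at the i-th knot. Here h = (1, 1) and Δ = (4, -12), so the interior equations h_(i-1)·M_(i-1) + 2(h_(i-1)+h_i)·M_i + h_i·M_(i+1) = 6(Δ_i − Δ_(i-1)) read
  1·M_0 + 4·M_1 + 1·M_2 = 6(Δ_1 - Δ_0) = -96
Natural end conditions: M_0 = M_2 = 0.
Solving: M_0 = 0, M_1 = -24, M_2 = 0.
On [1, 2], p(t) = 8 - 4·(t - 1) - 12·(t - 1)² + 4·(t - 1)³.
With (t - 1) = 2/3: p(5/3) = 32/27.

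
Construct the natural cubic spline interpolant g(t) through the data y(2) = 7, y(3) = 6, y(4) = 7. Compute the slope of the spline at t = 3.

0

Put M_i = g'' at the i-th knot. Here h = (1, 1) and Δ = (-1, 1), so the interior equations h_(i-1)·M_(i-1) + 2(h_(i-1)+h_i)·M_i + h_i·M_(i+1) = 6(Δ_i − Δ_(i-1)) read
  1·M_0 + 4·M_1 + 1·M_2 = 6(Δ_1 - Δ_0) = 12
Natural end conditions: M_0 = M_2 = 0.
Hence M_0 = 0, M_1 = 3, M_2 = 0.
On [3, 4], g'(t) = b_1 + 2c_1·(t - 3) + 3d_1·(t - 3)² with b_1 = Δ_1 - h_1(2M_1 + M_2)/6 = 0, c_1 = M_1/2 = 3/2, d_1 = (M_2 - M_1)/(6h_1) = -1/2. So g'(3) = 0.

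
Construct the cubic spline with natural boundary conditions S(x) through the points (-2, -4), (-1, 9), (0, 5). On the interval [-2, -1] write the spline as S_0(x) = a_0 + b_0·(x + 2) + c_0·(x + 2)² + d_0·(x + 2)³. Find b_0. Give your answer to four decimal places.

Put σ_i = S'' at the i-th knot. Here h = (1, 1) and Δ = (13, -4), so the interior equations h_(i-1)·σ_(i-1) + 2(h_(i-1)+h_i)·σ_i + h_i·σ_(i+1) = 6(Δ_i − Δ_(i-1)) read
  1·σ_0 + 4·σ_1 + 1·σ_2 = 6(Δ_1 - Δ_0) = -102
Natural end conditions: σ_0 = σ_2 = 0.
Solving the tridiagonal system: σ_0 = 0, σ_1 = -51/2, σ_2 = 0.
On [-2, -1], with S_0(x) = a_0 + b_0·(x + 2) + c_0·(x + 2)² + d_0·(x + 2)³: c_0 = σ_0/2 = 0, d_0 = (σ_1 - σ_0)/(6h_0) = -17/4, b_0 = Δ_0 - h_0(2σ_0 + σ_1)/6 = 69/4.

17.2500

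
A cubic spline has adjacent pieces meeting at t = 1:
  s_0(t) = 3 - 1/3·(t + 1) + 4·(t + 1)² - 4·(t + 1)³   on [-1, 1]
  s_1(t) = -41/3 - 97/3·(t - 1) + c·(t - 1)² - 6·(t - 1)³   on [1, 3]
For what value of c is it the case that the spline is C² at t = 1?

-20

s_0''(t) = 8 - 24·(t + 1), so s_0''(1) = -40. On the right, s_1''(1) = 2c, so c = -20.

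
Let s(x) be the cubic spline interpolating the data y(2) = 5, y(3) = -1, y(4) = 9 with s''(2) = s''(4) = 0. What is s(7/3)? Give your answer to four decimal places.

1.8148

With σ_i denoting the second derivative at x_i, h_i = 1, 1, and Δ_i = (y_(i+1) − y_i)/h_i = -6, 10:
  1·σ_0 + 4·σ_1 + 1·σ_2 = 6(Δ_1 - Δ_0) = 96
Natural end conditions: σ_0 = σ_2 = 0.
Solving the tridiagonal system: σ_0 = 0, σ_1 = 24, σ_2 = 0.
On [2, 3], s(x) = 5 - 10·(x - 2) + 0·(x - 2)² + 4·(x - 2)³.
With (x - 2) = 1/3: s(7/3) = 49/27.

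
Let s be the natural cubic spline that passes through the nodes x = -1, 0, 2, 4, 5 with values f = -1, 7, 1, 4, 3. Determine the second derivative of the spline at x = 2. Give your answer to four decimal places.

With σ_i denoting the second derivative at x_i, h_i = 1, 2, 2, 1, and Δ_i = (y_(i+1) − y_i)/h_i = 8, -3, 3/2, -1:
  1·σ_0 + 6·σ_1 + 2·σ_2 = 6(Δ_1 - Δ_0) = -66
  2·σ_1 + 8·σ_2 + 2·σ_3 = 6(Δ_2 - Δ_1) = 27
  2·σ_2 + 6·σ_3 + 1·σ_4 = 6(Δ_3 - Δ_2) = -15
Natural end conditions: σ_0 = σ_4 = 0.
Solving the tridiagonal system: σ_0 = 0, σ_1 = -137/10, σ_2 = 81/10, σ_3 = -26/5, σ_4 = 0.

8.1000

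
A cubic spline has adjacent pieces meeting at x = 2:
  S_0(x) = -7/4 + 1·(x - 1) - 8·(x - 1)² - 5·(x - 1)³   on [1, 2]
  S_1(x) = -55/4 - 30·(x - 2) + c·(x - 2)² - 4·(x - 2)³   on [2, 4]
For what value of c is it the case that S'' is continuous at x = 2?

-23

S_0''(x) = -16 - 30·(x - 1), so S_0''(2) = -46. On the right, S_1''(2) = 2c, so c = -23.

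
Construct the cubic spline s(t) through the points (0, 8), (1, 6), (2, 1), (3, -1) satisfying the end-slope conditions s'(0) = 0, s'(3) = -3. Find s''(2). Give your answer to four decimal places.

Let m_i = s''(x_i). Step sizes h_i = 1, 1, 1; slopes of the chords Δ_i = (y_(i+1) - y_i)/h_i = -2, -5, -2.
  1·m_0 + 4·m_1 + 1·m_2 = 6(Δ_1 - Δ_0) = -18
  1·m_1 + 4·m_2 + 1·m_3 = 6(Δ_2 - Δ_1) = 18
Clamped end conditions give two more equations: 2h_0·m_0 + h_0·m_1 = 6(Δ_0 - s'(0)) = -12 and h_2·m_2 + 2h_2·m_3 = 6(s'(3) - Δ_2) = -6.
Solving the tridiagonal system: m_0 = -16/5, m_1 = -28/5, m_2 = 38/5, m_3 = -34/5.

7.6000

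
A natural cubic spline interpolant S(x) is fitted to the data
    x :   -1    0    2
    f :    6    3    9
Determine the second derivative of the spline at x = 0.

Write M_i for S''(x_i). With h_i = 1, 2 and divided differences Δ_i = -3, 3, the continuity of S' gives the tridiagonal system
  1·M_0 + 6·M_1 + 2·M_2 = 6(Δ_1 - Δ_0) = 36
Natural end conditions: M_0 = M_2 = 0.
Forward elimination and back-substitution give M_0 = 0, M_1 = 6, M_2 = 0.

6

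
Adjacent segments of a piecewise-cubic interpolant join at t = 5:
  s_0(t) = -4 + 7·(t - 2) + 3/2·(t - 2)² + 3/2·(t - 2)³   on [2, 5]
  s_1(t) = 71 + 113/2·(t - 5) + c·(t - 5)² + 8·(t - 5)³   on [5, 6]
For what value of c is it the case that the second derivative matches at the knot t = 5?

15

s_0''(t) = 3 + 9·(t - 2), so s_0''(5) = 30. On the right, s_1''(5) = 2c, so c = 15.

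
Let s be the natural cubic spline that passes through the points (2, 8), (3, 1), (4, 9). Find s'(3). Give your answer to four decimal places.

0.5000

Put M_i = s'' at the i-th knot. Here h = (1, 1) and Δ = (-7, 8), so the interior equations h_(i-1)·M_(i-1) + 2(h_(i-1)+h_i)·M_i + h_i·M_(i+1) = 6(Δ_i − Δ_(i-1)) read
  1·M_0 + 4·M_1 + 1·M_2 = 6(Δ_1 - Δ_0) = 90
Natural end conditions: M_0 = M_2 = 0.
Forward elimination and back-substitution give M_0 = 0, M_1 = 45/2, M_2 = 0.
On [3, 4], s'(x) = b_1 + 2c_1·(x - 3) + 3d_1·(x - 3)² with b_1 = Δ_1 - h_1(2M_1 + M_2)/6 = 1/2, c_1 = M_1/2 = 45/4, d_1 = (M_2 - M_1)/(6h_1) = -15/4. So s'(3) = 1/2.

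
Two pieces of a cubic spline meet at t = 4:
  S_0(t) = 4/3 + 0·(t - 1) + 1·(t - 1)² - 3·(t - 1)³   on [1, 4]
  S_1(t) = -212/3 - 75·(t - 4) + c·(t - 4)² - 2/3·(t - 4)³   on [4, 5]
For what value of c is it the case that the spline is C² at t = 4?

S_0''(t) = 2 - 18·(t - 1), so S_0''(4) = -52. On the right, S_1''(4) = 2c, so c = -26.

-26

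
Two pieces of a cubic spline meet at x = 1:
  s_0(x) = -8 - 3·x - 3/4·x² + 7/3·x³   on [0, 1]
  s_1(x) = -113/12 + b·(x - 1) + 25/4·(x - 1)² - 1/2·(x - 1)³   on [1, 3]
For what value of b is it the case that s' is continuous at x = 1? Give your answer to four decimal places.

2.5000

s_0'(x) = -3 - 3/2·x + 7·x², so s_0'(1) = 5/2. On the right, s_1'(1) = b, so b = 5/2.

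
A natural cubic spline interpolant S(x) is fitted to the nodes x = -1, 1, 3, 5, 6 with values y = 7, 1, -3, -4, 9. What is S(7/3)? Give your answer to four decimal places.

Write σ_i for S''(x_i). With h_i = 2, 2, 2, 1 and divided differences Δ_i = -3, -2, -1/2, 13, the continuity of S' gives the tridiagonal system
  2·σ_0 + 8·σ_1 + 2·σ_2 = 6(Δ_1 - Δ_0) = 6
  2·σ_1 + 8·σ_2 + 2·σ_3 = 6(Δ_2 - Δ_1) = 9
  2·σ_2 + 6·σ_3 + 1·σ_4 = 6(Δ_3 - Δ_2) = 81
Natural end conditions: σ_0 = σ_4 = 0.
Forward elimination and back-substitution give σ_0 = 0, σ_1 = 60/41, σ_2 = -117/41, σ_3 = 1185/82, σ_4 = 0.
On [1, 3], S(x) = 1 - 83/41·(x - 1) + 30/41·(x - 1)² - 59/164·(x - 1)³.
With (x - 1) = 4/3: S(7/3) = -1385/1107.

-1.2511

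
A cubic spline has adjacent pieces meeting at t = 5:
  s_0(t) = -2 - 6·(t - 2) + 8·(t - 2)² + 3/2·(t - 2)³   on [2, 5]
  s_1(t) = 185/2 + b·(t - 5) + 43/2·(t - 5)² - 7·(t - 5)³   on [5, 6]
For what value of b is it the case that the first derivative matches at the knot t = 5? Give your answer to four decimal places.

s_0'(t) = -6 + 16·(t - 2) + 9/2·(t - 2)², so s_0'(5) = 165/2. On the right, s_1'(5) = b, so b = 165/2.

82.5000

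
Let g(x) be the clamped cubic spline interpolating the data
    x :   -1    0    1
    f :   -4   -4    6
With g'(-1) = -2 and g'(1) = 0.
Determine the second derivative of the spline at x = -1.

Write M_i for g''(x_i). With h_i = 1, 1 and divided differences Δ_i = 0, 10, the continuity of g' gives the tridiagonal system
  1·M_0 + 4·M_1 + 1·M_2 = 6(Δ_1 - Δ_0) = 60
Clamped end conditions give two more equations: 2h_0·M_0 + h_0·M_1 = 6(Δ_0 - g'(-1)) = 12 and h_1·M_1 + 2h_1·M_2 = 6(g'(1) - Δ_1) = -60.
Forward elimination and back-substitution give M_0 = -8, M_1 = 28, M_2 = -44.

-8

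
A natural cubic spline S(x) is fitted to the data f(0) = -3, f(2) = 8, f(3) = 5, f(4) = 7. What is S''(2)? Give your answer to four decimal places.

With m_i denoting the second derivative at x_i, h_i = 2, 1, 1, and Δ_i = (y_(i+1) − y_i)/h_i = 11/2, -3, 2:
  2·m_0 + 6·m_1 + 1·m_2 = 6(Δ_1 - Δ_0) = -51
  1·m_1 + 4·m_2 + 1·m_3 = 6(Δ_2 - Δ_1) = 30
Natural end conditions: m_0 = m_3 = 0.
Forward elimination and back-substitution give m_0 = 0, m_1 = -234/23, m_2 = 231/23, m_3 = 0.

-10.1739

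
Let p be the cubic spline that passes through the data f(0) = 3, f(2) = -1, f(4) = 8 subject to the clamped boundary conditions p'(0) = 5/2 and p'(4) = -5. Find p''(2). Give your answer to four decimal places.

Let m_i = p''(x_i). Step sizes h_i = 2, 2; slopes of the chords Δ_i = (y_(i+1) - y_i)/h_i = -2, 9/2.
  2·m_0 + 8·m_1 + 2·m_2 = 6(Δ_1 - Δ_0) = 39
Clamped end conditions give two more equations: 2h_0·m_0 + h_0·m_1 = 6(Δ_0 - p'(0)) = -27 and h_1·m_1 + 2h_1·m_2 = 6(p'(4) - Δ_1) = -57.
Solving the tridiagonal system: m_0 = -27/2, m_1 = 27/2, m_2 = -21.

13.5000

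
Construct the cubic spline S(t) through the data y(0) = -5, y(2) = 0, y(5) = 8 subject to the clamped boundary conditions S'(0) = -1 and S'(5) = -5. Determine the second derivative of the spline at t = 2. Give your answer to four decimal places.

With M_i denoting the second derivative at x_i, h_i = 2, 3, and Δ_i = (y_(i+1) − y_i)/h_i = 5/2, 8/3:
  2·M_0 + 10·M_1 + 3·M_2 = 6(Δ_1 - Δ_0) = 1
Clamped end conditions give two more equations: 2h_0·M_0 + h_0·M_1 = 6(Δ_0 - S'(0)) = 21 and h_1·M_1 + 2h_1·M_2 = 6(S'(5) - Δ_1) = -46.
Solving: M_0 = 87/20, M_1 = 9/5, M_2 = -257/30.

1.8000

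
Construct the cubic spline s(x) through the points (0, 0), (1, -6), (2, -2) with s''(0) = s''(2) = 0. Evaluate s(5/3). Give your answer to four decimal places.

-4.0741

With m_i denoting the second derivative at x_i, h_i = 1, 1, and Δ_i = (y_(i+1) − y_i)/h_i = -6, 4:
  1·m_0 + 4·m_1 + 1·m_2 = 6(Δ_1 - Δ_0) = 60
Natural end conditions: m_0 = m_2 = 0.
Solving the tridiagonal system: m_0 = 0, m_1 = 15, m_2 = 0.
On [1, 2], s(x) = -6 - 1·(x - 1) + 15/2·(x - 1)² - 5/2·(x - 1)³.
With (x - 1) = 2/3: s(5/3) = -110/27.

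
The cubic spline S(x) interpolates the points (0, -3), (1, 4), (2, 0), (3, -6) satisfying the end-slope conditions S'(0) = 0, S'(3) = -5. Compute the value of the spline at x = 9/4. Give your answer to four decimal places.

-1.7250

With σ_i denoting the second derivative at x_i, h_i = 1, 1, 1, and Δ_i = (y_(i+1) − y_i)/h_i = 7, -4, -6:
  1·σ_0 + 4·σ_1 + 1·σ_2 = 6(Δ_1 - Δ_0) = -66
  1·σ_1 + 4·σ_2 + 1·σ_3 = 6(Δ_2 - Δ_1) = -12
Clamped end conditions give two more equations: 2h_0·σ_0 + h_0·σ_1 = 6(Δ_0 - S'(0)) = 42 and h_2·σ_2 + 2h_2·σ_3 = 6(S'(3) - Δ_2) = 6.
Solving: σ_0 = 508/15, σ_1 = -386/15, σ_2 = 46/15, σ_3 = 22/15.
On [2, 3], S(x) = 0 - 109/15·(x - 2) + 23/15·(x - 2)² - 4/15·(x - 2)³.
With (x - 2) = 1/4: S(9/4) = -69/40.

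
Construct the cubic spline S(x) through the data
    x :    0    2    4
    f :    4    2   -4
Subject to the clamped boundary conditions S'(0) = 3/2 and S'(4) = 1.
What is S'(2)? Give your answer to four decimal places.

-3.6250

Let M_i = S''(x_i). Step sizes h_i = 2, 2; slopes of the chords Δ_i = (y_(i+1) - y_i)/h_i = -1, -3.
  2·M_0 + 8·M_1 + 2·M_2 = 6(Δ_1 - Δ_0) = -12
Clamped end conditions give two more equations: 2h_0·M_0 + h_0·M_1 = 6(Δ_0 - S'(0)) = -15 and h_1·M_1 + 2h_1·M_2 = 6(S'(4) - Δ_1) = 24.
Solving the tridiagonal system: M_0 = -19/8, M_1 = -11/4, M_2 = 59/8.
On [2, 4], S'(x) = b_1 + 2c_1·(x - 2) + 3d_1·(x - 2)² with b_1 = Δ_1 - h_1(2M_1 + M_2)/6 = -29/8, c_1 = M_1/2 = -11/8, d_1 = (M_2 - M_1)/(6h_1) = 27/32. So S'(2) = -29/8.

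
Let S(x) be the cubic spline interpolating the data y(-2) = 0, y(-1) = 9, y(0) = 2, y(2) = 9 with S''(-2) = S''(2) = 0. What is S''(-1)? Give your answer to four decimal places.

-27.7826

Let M_i = S''(x_i). Step sizes h_i = 1, 1, 2; slopes of the chords Δ_i = (y_(i+1) - y_i)/h_i = 9, -7, 7/2.
  1·M_0 + 4·M_1 + 1·M_2 = 6(Δ_1 - Δ_0) = -96
  1·M_1 + 6·M_2 + 2·M_3 = 6(Δ_2 - Δ_1) = 63
Natural end conditions: M_0 = M_3 = 0.
Hence M_0 = 0, M_1 = -639/23, M_2 = 348/23, M_3 = 0.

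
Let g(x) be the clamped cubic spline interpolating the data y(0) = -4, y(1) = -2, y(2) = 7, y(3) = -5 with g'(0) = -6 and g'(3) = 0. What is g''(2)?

-52

Write M_i for g''(x_i). With h_i = 1, 1, 1 and divided differences Δ_i = 2, 9, -12, the continuity of g' gives the tridiagonal system
  1·M_0 + 4·M_1 + 1·M_2 = 6(Δ_1 - Δ_0) = 42
  1·M_1 + 4·M_2 + 1·M_3 = 6(Δ_2 - Δ_1) = -126
Clamped end conditions give two more equations: 2h_0·M_0 + h_0·M_1 = 6(Δ_0 - g'(0)) = 48 and h_2·M_2 + 2h_2·M_3 = 6(g'(3) - Δ_2) = 72.
Hence M_0 = 14, M_1 = 20, M_2 = -52, M_3 = 62.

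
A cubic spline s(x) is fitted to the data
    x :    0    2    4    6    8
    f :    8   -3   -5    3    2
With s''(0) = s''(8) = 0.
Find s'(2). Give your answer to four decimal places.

-3.9643

Write M_i for s''(x_i). With h_i = 2, 2, 2, 2 and divided differences Δ_i = -11/2, -1, 4, -1/2, the continuity of s' gives the tridiagonal system
  2·M_0 + 8·M_1 + 2·M_2 = 6(Δ_1 - Δ_0) = 27
  2·M_1 + 8·M_2 + 2·M_3 = 6(Δ_2 - Δ_1) = 30
  2·M_2 + 8·M_3 + 2·M_4 = 6(Δ_3 - Δ_2) = -27
Natural end conditions: M_0 = M_4 = 0.
Hence M_0 = 0, M_1 = 129/56, M_2 = 30/7, M_3 = -249/56, M_4 = 0.
On [2, 4], s'(x) = b_1 + 2c_1·(x - 2) + 3d_1·(x - 2)² with b_1 = Δ_1 - h_1(2M_1 + M_2)/6 = -111/28, c_1 = M_1/2 = 129/112, d_1 = (M_2 - M_1)/(6h_1) = 37/224. So s'(2) = -111/28.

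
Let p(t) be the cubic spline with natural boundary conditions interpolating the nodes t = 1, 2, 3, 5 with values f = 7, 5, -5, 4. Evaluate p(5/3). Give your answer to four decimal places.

6.6731

With M_i denoting the second derivative at x_i, h_i = 1, 1, 2, and Δ_i = (y_(i+1) − y_i)/h_i = -2, -10, 9/2:
  1·M_0 + 4·M_1 + 1·M_2 = 6(Δ_1 - Δ_0) = -48
  1·M_1 + 6·M_2 + 2·M_3 = 6(Δ_2 - Δ_1) = 87
Natural end conditions: M_0 = M_3 = 0.
Solving the tridiagonal system: M_0 = 0, M_1 = -375/23, M_2 = 396/23, M_3 = 0.
On [1, 2], p(t) = 7 + 33/46·(t - 1) + 0·(t - 1)² - 125/46·(t - 1)³.
With (t - 1) = 2/3: p(5/3) = 4144/621.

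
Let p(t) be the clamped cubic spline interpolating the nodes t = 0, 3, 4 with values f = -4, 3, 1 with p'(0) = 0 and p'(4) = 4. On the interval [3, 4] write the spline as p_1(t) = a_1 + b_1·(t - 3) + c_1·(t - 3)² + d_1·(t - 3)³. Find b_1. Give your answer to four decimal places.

With M_i denoting the second derivative at x_i, h_i = 3, 1, and Δ_i = (y_(i+1) − y_i)/h_i = 7/3, -2:
  3·M_0 + 8·M_1 + 1·M_2 = 6(Δ_1 - Δ_0) = -26
Clamped end conditions give two more equations: 2h_0·M_0 + h_0·M_1 = 6(Δ_0 - p'(0)) = 14 and h_1·M_1 + 2h_1·M_2 = 6(p'(4) - Δ_1) = 36.
Solving: M_0 = 79/12, M_1 = -17/2, M_2 = 89/4.
On [3, 4], with p_1(t) = a_1 + b_1·(t - 3) + c_1·(t - 3)² + d_1·(t - 3)³: c_1 = M_1/2 = -17/4, d_1 = (M_2 - M_1)/(6h_1) = 41/8, b_1 = Δ_1 - h_1(2M_1 + M_2)/6 = -23/8.

-2.8750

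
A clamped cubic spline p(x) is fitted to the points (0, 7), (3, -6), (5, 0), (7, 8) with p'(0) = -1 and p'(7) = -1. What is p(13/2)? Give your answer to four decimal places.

With σ_i denoting the second derivative at x_i, h_i = 3, 2, 2, and Δ_i = (y_(i+1) − y_i)/h_i = -13/3, 3, 4:
  3·σ_0 + 10·σ_1 + 2·σ_2 = 6(Δ_1 - Δ_0) = 44
  2·σ_1 + 8·σ_2 + 2·σ_3 = 6(Δ_2 - Δ_1) = 6
Clamped end conditions give two more equations: 2h_0·σ_0 + h_0·σ_1 = 6(Δ_0 - p'(0)) = -20 and h_2·σ_2 + 2h_2·σ_3 = 6(p'(7) - Δ_2) = -30.
Forward elimination and back-substitution give σ_0 = -706/111, σ_1 = 224/37, σ_2 = 47/37, σ_3 = -301/37.
On [5, 7], p(x) = 0 + 217/37·(x - 5) + 47/74·(x - 5)² - 29/37·(x - 5)³.
With (x - 5) = 3/2: p(13/2) = 561/74.

7.5811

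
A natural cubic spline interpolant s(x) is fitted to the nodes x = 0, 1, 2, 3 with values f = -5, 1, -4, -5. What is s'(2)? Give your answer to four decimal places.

Put M_i = s'' at the i-th knot. Here h = (1, 1, 1) and Δ = (6, -5, -1), so the interior equations h_(i-1)·M_(i-1) + 2(h_(i-1)+h_i)·M_i + h_i·M_(i+1) = 6(Δ_i − Δ_(i-1)) read
  1·M_0 + 4·M_1 + 1·M_2 = 6(Δ_1 - Δ_0) = -66
  1·M_1 + 4·M_2 + 1·M_3 = 6(Δ_2 - Δ_1) = 24
Natural end conditions: M_0 = M_3 = 0.
Forward elimination and back-substitution give M_0 = 0, M_1 = -96/5, M_2 = 54/5, M_3 = 0.
On [2, 3], s'(x) = b_2 + 2c_2·(x - 2) + 3d_2·(x - 2)² with b_2 = Δ_2 - h_2(2M_2 + M_3)/6 = -23/5, c_2 = M_2/2 = 27/5, d_2 = (M_3 - M_2)/(6h_2) = -9/5. So s'(2) = -23/5.

-4.6000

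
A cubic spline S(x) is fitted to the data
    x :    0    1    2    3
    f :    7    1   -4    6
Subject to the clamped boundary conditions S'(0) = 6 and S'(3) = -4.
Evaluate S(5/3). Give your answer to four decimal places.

With m_i denoting the second derivative at x_i, h_i = 1, 1, 1, and Δ_i = (y_(i+1) − y_i)/h_i = -6, -5, 10:
  1·m_0 + 4·m_1 + 1·m_2 = 6(Δ_1 - Δ_0) = 6
  1·m_1 + 4·m_2 + 1·m_3 = 6(Δ_2 - Δ_1) = 90
Clamped end conditions give two more equations: 2h_0·m_0 + h_0·m_1 = 6(Δ_0 - S'(0)) = -72 and h_2·m_2 + 2h_2·m_3 = 6(S'(3) - Δ_2) = -84.
Hence m_0 = -110/3, m_1 = 4/3, m_2 = 112/3, m_3 = -182/3.
On [1, 2], S(x) = 1 - 35/3·(x - 1) + 2/3·(x - 1)² + 6·(x - 1)³.
With (x - 1) = 2/3: S(5/3) = -127/27.

-4.7037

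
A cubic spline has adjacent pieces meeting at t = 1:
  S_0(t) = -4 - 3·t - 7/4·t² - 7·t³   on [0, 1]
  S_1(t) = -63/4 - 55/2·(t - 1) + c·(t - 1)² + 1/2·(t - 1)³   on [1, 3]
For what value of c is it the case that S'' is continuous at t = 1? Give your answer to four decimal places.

-22.7500

S_0''(t) = -7/2 - 42·t, so S_0''(1) = -91/2. On the right, S_1''(1) = 2c, so c = -91/4.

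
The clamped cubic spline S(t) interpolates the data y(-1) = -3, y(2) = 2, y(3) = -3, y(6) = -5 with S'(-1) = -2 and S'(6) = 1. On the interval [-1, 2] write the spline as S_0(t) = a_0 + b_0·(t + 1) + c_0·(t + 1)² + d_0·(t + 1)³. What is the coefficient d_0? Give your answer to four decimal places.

Let σ_i = S''(x_i). Step sizes h_i = 3, 1, 3; slopes of the chords Δ_i = (y_(i+1) - y_i)/h_i = 5/3, -5, -2/3.
  3·σ_0 + 8·σ_1 + 1·σ_2 = 6(Δ_1 - Δ_0) = -40
  1·σ_1 + 8·σ_2 + 3·σ_3 = 6(Δ_2 - Δ_1) = 26
Clamped end conditions give two more equations: 2h_0·σ_0 + h_0·σ_1 = 6(Δ_0 - S'(-1)) = 22 and h_2·σ_2 + 2h_2·σ_3 = 6(S'(6) - Δ_2) = 10.
Solving the tridiagonal system: σ_0 = 262/33, σ_1 = -94/11, σ_2 = 50/11, σ_3 = -20/33.
On [-1, 2], with S_0(t) = a_0 + b_0·(t + 1) + c_0·(t + 1)² + d_0·(t + 1)³: c_0 = σ_0/2 = 131/33, d_0 = (σ_1 - σ_0)/(6h_0) = -272/297, b_0 = Δ_0 - h_0(2σ_0 + σ_1)/6 = -2.

-0.9158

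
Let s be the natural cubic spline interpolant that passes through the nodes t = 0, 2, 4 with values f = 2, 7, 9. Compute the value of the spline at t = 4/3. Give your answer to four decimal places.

5.6111

Let m_i = s''(x_i). Step sizes h_i = 2, 2; slopes of the chords Δ_i = (y_(i+1) - y_i)/h_i = 5/2, 1.
  2·m_0 + 8·m_1 + 2·m_2 = 6(Δ_1 - Δ_0) = -9
Natural end conditions: m_0 = m_2 = 0.
Solving the tridiagonal system: m_0 = 0, m_1 = -9/8, m_2 = 0.
On [0, 2], s(t) = 2 + 23/8·t + 0·t² - 3/32·t³.
With t = 4/3: s(4/3) = 101/18.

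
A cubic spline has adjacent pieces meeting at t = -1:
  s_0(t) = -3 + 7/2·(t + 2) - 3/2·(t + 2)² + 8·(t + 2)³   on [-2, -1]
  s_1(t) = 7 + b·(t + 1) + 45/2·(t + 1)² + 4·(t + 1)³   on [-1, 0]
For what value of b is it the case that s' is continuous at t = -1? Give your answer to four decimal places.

s_0'(t) = 7/2 - 3·(t + 2) + 24·(t + 2)², so s_0'(-1) = 49/2. On the right, s_1'(-1) = b, so b = 49/2.

24.5000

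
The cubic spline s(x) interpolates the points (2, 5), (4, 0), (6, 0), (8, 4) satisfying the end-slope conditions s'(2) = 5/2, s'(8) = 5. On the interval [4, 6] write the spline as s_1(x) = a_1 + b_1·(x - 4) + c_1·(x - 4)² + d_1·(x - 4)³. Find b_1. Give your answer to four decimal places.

Let M_i = s''(x_i). Step sizes h_i = 2, 2, 2; slopes of the chords Δ_i = (y_(i+1) - y_i)/h_i = -5/2, 0, 2.
  2·M_0 + 8·M_1 + 2·M_2 = 6(Δ_1 - Δ_0) = 15
  2·M_1 + 8·M_2 + 2·M_3 = 6(Δ_2 - Δ_1) = 12
Clamped end conditions give two more equations: 2h_0·M_0 + h_0·M_1 = 6(Δ_0 - s'(2)) = -30 and h_2·M_2 + 2h_2·M_3 = 6(s'(8) - Δ_2) = 18.
Forward elimination and back-substitution give M_0 = -293/30, M_1 = 68/15, M_2 = -13/15, M_3 = 74/15.
On [4, 6], with s_1(x) = a_1 + b_1·(x - 4) + c_1·(x - 4)² + d_1·(x - 4)³: c_1 = M_1/2 = 34/15, d_1 = (M_2 - M_1)/(6h_1) = -9/20, b_1 = Δ_1 - h_1(2M_1 + M_2)/6 = -41/15.

-2.7333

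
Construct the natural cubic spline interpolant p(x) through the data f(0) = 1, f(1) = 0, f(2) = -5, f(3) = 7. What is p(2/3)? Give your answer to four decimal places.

Put M_i = p'' at the i-th knot. Here h = (1, 1, 1) and Δ = (-1, -5, 12), so the interior equations h_(i-1)·M_(i-1) + 2(h_(i-1)+h_i)·M_i + h_i·M_(i+1) = 6(Δ_i − Δ_(i-1)) read
  1·M_0 + 4·M_1 + 1·M_2 = 6(Δ_1 - Δ_0) = -24
  1·M_1 + 4·M_2 + 1·M_3 = 6(Δ_2 - Δ_1) = 102
Natural end conditions: M_0 = M_3 = 0.
Solving the tridiagonal system: M_0 = 0, M_1 = -66/5, M_2 = 144/5, M_3 = 0.
On [0, 1], p(x) = 1 + 6/5·x + 0·x² - 11/5·x³.
With x = 2/3: p(2/3) = 31/27.

1.1481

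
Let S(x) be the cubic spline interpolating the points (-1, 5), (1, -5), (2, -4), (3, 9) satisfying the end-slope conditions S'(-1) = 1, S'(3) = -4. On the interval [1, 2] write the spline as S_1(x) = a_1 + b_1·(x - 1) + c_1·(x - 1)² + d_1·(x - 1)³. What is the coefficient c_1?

2

Write M_i for S''(x_i). With h_i = 2, 1, 1 and divided differences Δ_i = -5, 1, 13, the continuity of S' gives the tridiagonal system
  2·M_0 + 6·M_1 + 1·M_2 = 6(Δ_1 - Δ_0) = 36
  1·M_1 + 4·M_2 + 1·M_3 = 6(Δ_2 - Δ_1) = 72
Clamped end conditions give two more equations: 2h_0·M_0 + h_0·M_1 = 6(Δ_0 - S'(-1)) = -36 and h_2·M_2 + 2h_2·M_3 = 6(S'(3) - Δ_2) = -102.
Solving: M_0 = -11, M_1 = 4, M_2 = 34, M_3 = -68.
On [1, 2], with S_1(x) = a_1 + b_1·(x - 1) + c_1·(x - 1)² + d_1·(x - 1)³: c_1 = M_1/2 = 2, d_1 = (M_2 - M_1)/(6h_1) = 5, b_1 = Δ_1 - h_1(2M_1 + M_2)/6 = -6.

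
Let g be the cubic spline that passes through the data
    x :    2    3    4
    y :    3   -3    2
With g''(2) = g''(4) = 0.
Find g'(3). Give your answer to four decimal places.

With σ_i denoting the second derivative at x_i, h_i = 1, 1, and Δ_i = (y_(i+1) − y_i)/h_i = -6, 5:
  1·σ_0 + 4·σ_1 + 1·σ_2 = 6(Δ_1 - Δ_0) = 66
Natural end conditions: σ_0 = σ_2 = 0.
Solving: σ_0 = 0, σ_1 = 33/2, σ_2 = 0.
On [3, 4], g'(x) = b_1 + 2c_1·(x - 3) + 3d_1·(x - 3)² with b_1 = Δ_1 - h_1(2σ_1 + σ_2)/6 = -1/2, c_1 = σ_1/2 = 33/4, d_1 = (σ_2 - σ_1)/(6h_1) = -11/4. So g'(3) = -1/2.

-0.5000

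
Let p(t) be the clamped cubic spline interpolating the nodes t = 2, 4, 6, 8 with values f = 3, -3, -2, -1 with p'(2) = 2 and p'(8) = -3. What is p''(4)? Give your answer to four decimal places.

With m_i denoting the second derivative at x_i, h_i = 2, 2, 2, and Δ_i = (y_(i+1) − y_i)/h_i = -3, 1/2, 1/2:
  2·m_0 + 8·m_1 + 2·m_2 = 6(Δ_1 - Δ_0) = 21
  2·m_1 + 8·m_2 + 2·m_3 = 6(Δ_2 - Δ_1) = 0
Clamped end conditions give two more equations: 2h_0·m_0 + h_0·m_1 = 6(Δ_0 - p'(2)) = -30 and h_2·m_2 + 2h_2·m_3 = 6(p'(8) - Δ_2) = -21.
Hence m_0 = -151/15, m_1 = 77/15, m_2 = 1/30, m_3 = -79/15.

5.1333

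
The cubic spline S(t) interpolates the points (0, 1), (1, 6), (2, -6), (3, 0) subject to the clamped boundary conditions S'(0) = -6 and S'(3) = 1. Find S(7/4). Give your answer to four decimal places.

-3.6813

Put M_i = S'' at the i-th knot. Here h = (1, 1, 1) and Δ = (5, -12, 6), so the interior equations h_(i-1)·M_(i-1) + 2(h_(i-1)+h_i)·M_i + h_i·M_(i+1) = 6(Δ_i − Δ_(i-1)) read
  1·M_0 + 4·M_1 + 1·M_2 = 6(Δ_1 - Δ_0) = -102
  1·M_1 + 4·M_2 + 1·M_3 = 6(Δ_2 - Δ_1) = 108
Clamped end conditions give two more equations: 2h_0·M_0 + h_0·M_1 = 6(Δ_0 - S'(0)) = 66 and h_2·M_2 + 2h_2·M_3 = 6(S'(3) - Δ_2) = -30.
Solving: M_0 = 892/15, M_1 = -794/15, M_2 = 754/15, M_3 = -602/15.
On [1, 2], S(t) = 6 - 41/15·(t - 1) - 397/15·(t - 1)² + 86/5·(t - 1)³.
With (t - 1) = 3/4: S(7/4) = -589/160.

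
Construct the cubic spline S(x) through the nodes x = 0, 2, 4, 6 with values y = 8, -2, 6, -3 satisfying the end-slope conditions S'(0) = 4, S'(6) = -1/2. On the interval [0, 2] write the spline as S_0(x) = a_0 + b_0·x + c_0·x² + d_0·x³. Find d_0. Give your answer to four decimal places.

Let M_i = S''(x_i). Step sizes h_i = 2, 2, 2; slopes of the chords Δ_i = (y_(i+1) - y_i)/h_i = -5, 4, -9/2.
  2·M_0 + 8·M_1 + 2·M_2 = 6(Δ_1 - Δ_0) = 54
  2·M_1 + 8·M_2 + 2·M_3 = 6(Δ_2 - Δ_1) = -51
Clamped end conditions give two more equations: 2h_0·M_0 + h_0·M_1 = 6(Δ_0 - S'(0)) = -54 and h_2·M_2 + 2h_2·M_3 = 6(S'(6) - Δ_2) = 24.
Solving the tridiagonal system: M_0 = -106/5, M_1 = 77/5, M_2 = -67/5, M_3 = 127/10.
On [0, 2], with S_0(x) = a_0 + b_0·x + c_0·x² + d_0·x³: c_0 = M_0/2 = -53/5, d_0 = (M_1 - M_0)/(6h_0) = 61/20, b_0 = Δ_0 - h_0(2M_0 + M_1)/6 = 4.

3.0500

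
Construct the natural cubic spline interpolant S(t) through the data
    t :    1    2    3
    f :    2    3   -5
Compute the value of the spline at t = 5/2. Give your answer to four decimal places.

Put M_i = S'' at the i-th knot. Here h = (1, 1) and Δ = (1, -8), so the interior equations h_(i-1)·M_(i-1) + 2(h_(i-1)+h_i)·M_i + h_i·M_(i+1) = 6(Δ_i − Δ_(i-1)) read
  1·M_0 + 4·M_1 + 1·M_2 = 6(Δ_1 - Δ_0) = -54
Natural end conditions: M_0 = M_2 = 0.
Solving the tridiagonal system: M_0 = 0, M_1 = -27/2, M_2 = 0.
On [2, 3], S(t) = 3 - 7/2·(t - 2) - 27/4·(t - 2)² + 9/4·(t - 2)³.
With (t - 2) = 1/2: S(5/2) = -5/32.

-0.1563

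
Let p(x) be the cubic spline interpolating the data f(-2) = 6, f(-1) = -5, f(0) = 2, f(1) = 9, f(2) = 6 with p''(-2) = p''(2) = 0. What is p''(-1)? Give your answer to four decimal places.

Let m_i = p''(x_i). Step sizes h_i = 1, 1, 1, 1; slopes of the chords Δ_i = (y_(i+1) - y_i)/h_i = -11, 7, 7, -3.
  1·m_0 + 4·m_1 + 1·m_2 = 6(Δ_1 - Δ_0) = 108
  1·m_1 + 4·m_2 + 1·m_3 = 6(Δ_2 - Δ_1) = 0
  1·m_2 + 4·m_3 + 1·m_4 = 6(Δ_3 - Δ_2) = -60
Natural end conditions: m_0 = m_4 = 0.
Solving the tridiagonal system: m_0 = 0, m_1 = 195/7, m_2 = -24/7, m_3 = -99/7, m_4 = 0.

27.8571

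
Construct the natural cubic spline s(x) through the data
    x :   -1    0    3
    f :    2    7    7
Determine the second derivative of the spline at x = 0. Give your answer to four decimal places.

-3.7500

Put σ_i = s'' at the i-th knot. Here h = (1, 3) and Δ = (5, 0), so the interior equations h_(i-1)·σ_(i-1) + 2(h_(i-1)+h_i)·σ_i + h_i·σ_(i+1) = 6(Δ_i − Δ_(i-1)) read
  1·σ_0 + 8·σ_1 + 3·σ_2 = 6(Δ_1 - Δ_0) = -30
Natural end conditions: σ_0 = σ_2 = 0.
Solving the tridiagonal system: σ_0 = 0, σ_1 = -15/4, σ_2 = 0.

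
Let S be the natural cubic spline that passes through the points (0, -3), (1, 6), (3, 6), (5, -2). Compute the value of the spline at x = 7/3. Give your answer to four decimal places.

7.9259

Let σ_i = S''(x_i). Step sizes h_i = 1, 2, 2; slopes of the chords Δ_i = (y_(i+1) - y_i)/h_i = 9, 0, -4.
  1·σ_0 + 6·σ_1 + 2·σ_2 = 6(Δ_1 - Δ_0) = -54
  2·σ_1 + 8·σ_2 + 2·σ_3 = 6(Δ_2 - Δ_1) = -24
Natural end conditions: σ_0 = σ_3 = 0.
Hence σ_0 = 0, σ_1 = -96/11, σ_2 = -9/11, σ_3 = 0.
On [1, 3], S(x) = 6 + 67/11·(x - 1) - 48/11·(x - 1)² + 29/44·(x - 1)³.
With (x - 1) = 4/3: S(7/3) = 214/27.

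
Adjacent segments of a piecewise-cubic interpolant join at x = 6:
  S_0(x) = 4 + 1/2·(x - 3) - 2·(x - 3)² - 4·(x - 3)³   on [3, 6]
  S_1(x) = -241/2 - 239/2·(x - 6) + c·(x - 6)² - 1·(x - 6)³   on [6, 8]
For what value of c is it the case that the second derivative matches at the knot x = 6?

S_0''(x) = -4 - 24·(x - 3), so S_0''(6) = -76. On the right, S_1''(6) = 2c, so c = -38.

-38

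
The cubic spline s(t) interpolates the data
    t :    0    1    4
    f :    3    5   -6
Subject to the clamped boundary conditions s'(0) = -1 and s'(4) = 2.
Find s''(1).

-10

Let M_i = s''(x_i). Step sizes h_i = 1, 3; slopes of the chords Δ_i = (y_(i+1) - y_i)/h_i = 2, -11/3.
  1·M_0 + 8·M_1 + 3·M_2 = 6(Δ_1 - Δ_0) = -34
Clamped end conditions give two more equations: 2h_0·M_0 + h_0·M_1 = 6(Δ_0 - s'(0)) = 18 and h_1·M_1 + 2h_1·M_2 = 6(s'(4) - Δ_1) = 34.
Solving the tridiagonal system: M_0 = 14, M_1 = -10, M_2 = 32/3.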